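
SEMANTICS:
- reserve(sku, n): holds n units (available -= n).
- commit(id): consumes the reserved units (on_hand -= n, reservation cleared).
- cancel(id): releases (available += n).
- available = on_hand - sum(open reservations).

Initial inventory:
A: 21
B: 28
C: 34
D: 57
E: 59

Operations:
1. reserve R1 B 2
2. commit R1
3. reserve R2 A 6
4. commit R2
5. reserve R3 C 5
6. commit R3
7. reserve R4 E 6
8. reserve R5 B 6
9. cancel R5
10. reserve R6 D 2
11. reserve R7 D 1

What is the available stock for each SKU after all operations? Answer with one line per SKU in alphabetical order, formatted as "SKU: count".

Step 1: reserve R1 B 2 -> on_hand[A=21 B=28 C=34 D=57 E=59] avail[A=21 B=26 C=34 D=57 E=59] open={R1}
Step 2: commit R1 -> on_hand[A=21 B=26 C=34 D=57 E=59] avail[A=21 B=26 C=34 D=57 E=59] open={}
Step 3: reserve R2 A 6 -> on_hand[A=21 B=26 C=34 D=57 E=59] avail[A=15 B=26 C=34 D=57 E=59] open={R2}
Step 4: commit R2 -> on_hand[A=15 B=26 C=34 D=57 E=59] avail[A=15 B=26 C=34 D=57 E=59] open={}
Step 5: reserve R3 C 5 -> on_hand[A=15 B=26 C=34 D=57 E=59] avail[A=15 B=26 C=29 D=57 E=59] open={R3}
Step 6: commit R3 -> on_hand[A=15 B=26 C=29 D=57 E=59] avail[A=15 B=26 C=29 D=57 E=59] open={}
Step 7: reserve R4 E 6 -> on_hand[A=15 B=26 C=29 D=57 E=59] avail[A=15 B=26 C=29 D=57 E=53] open={R4}
Step 8: reserve R5 B 6 -> on_hand[A=15 B=26 C=29 D=57 E=59] avail[A=15 B=20 C=29 D=57 E=53] open={R4,R5}
Step 9: cancel R5 -> on_hand[A=15 B=26 C=29 D=57 E=59] avail[A=15 B=26 C=29 D=57 E=53] open={R4}
Step 10: reserve R6 D 2 -> on_hand[A=15 B=26 C=29 D=57 E=59] avail[A=15 B=26 C=29 D=55 E=53] open={R4,R6}
Step 11: reserve R7 D 1 -> on_hand[A=15 B=26 C=29 D=57 E=59] avail[A=15 B=26 C=29 D=54 E=53] open={R4,R6,R7}

Answer: A: 15
B: 26
C: 29
D: 54
E: 53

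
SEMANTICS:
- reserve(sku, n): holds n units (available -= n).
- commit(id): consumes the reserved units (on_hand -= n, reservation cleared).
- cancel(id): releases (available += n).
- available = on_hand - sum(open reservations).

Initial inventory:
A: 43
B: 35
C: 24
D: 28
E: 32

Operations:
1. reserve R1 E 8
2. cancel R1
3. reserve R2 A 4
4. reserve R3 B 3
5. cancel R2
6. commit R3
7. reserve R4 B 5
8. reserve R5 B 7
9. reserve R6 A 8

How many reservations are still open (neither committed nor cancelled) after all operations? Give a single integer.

Answer: 3

Derivation:
Step 1: reserve R1 E 8 -> on_hand[A=43 B=35 C=24 D=28 E=32] avail[A=43 B=35 C=24 D=28 E=24] open={R1}
Step 2: cancel R1 -> on_hand[A=43 B=35 C=24 D=28 E=32] avail[A=43 B=35 C=24 D=28 E=32] open={}
Step 3: reserve R2 A 4 -> on_hand[A=43 B=35 C=24 D=28 E=32] avail[A=39 B=35 C=24 D=28 E=32] open={R2}
Step 4: reserve R3 B 3 -> on_hand[A=43 B=35 C=24 D=28 E=32] avail[A=39 B=32 C=24 D=28 E=32] open={R2,R3}
Step 5: cancel R2 -> on_hand[A=43 B=35 C=24 D=28 E=32] avail[A=43 B=32 C=24 D=28 E=32] open={R3}
Step 6: commit R3 -> on_hand[A=43 B=32 C=24 D=28 E=32] avail[A=43 B=32 C=24 D=28 E=32] open={}
Step 7: reserve R4 B 5 -> on_hand[A=43 B=32 C=24 D=28 E=32] avail[A=43 B=27 C=24 D=28 E=32] open={R4}
Step 8: reserve R5 B 7 -> on_hand[A=43 B=32 C=24 D=28 E=32] avail[A=43 B=20 C=24 D=28 E=32] open={R4,R5}
Step 9: reserve R6 A 8 -> on_hand[A=43 B=32 C=24 D=28 E=32] avail[A=35 B=20 C=24 D=28 E=32] open={R4,R5,R6}
Open reservations: ['R4', 'R5', 'R6'] -> 3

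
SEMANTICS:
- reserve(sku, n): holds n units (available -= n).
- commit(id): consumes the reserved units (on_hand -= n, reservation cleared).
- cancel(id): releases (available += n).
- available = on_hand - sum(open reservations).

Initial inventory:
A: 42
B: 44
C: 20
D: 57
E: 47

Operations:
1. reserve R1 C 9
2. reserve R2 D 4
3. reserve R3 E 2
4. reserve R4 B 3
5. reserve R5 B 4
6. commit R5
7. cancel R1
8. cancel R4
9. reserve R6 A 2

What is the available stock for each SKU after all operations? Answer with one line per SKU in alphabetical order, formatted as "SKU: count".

Step 1: reserve R1 C 9 -> on_hand[A=42 B=44 C=20 D=57 E=47] avail[A=42 B=44 C=11 D=57 E=47] open={R1}
Step 2: reserve R2 D 4 -> on_hand[A=42 B=44 C=20 D=57 E=47] avail[A=42 B=44 C=11 D=53 E=47] open={R1,R2}
Step 3: reserve R3 E 2 -> on_hand[A=42 B=44 C=20 D=57 E=47] avail[A=42 B=44 C=11 D=53 E=45] open={R1,R2,R3}
Step 4: reserve R4 B 3 -> on_hand[A=42 B=44 C=20 D=57 E=47] avail[A=42 B=41 C=11 D=53 E=45] open={R1,R2,R3,R4}
Step 5: reserve R5 B 4 -> on_hand[A=42 B=44 C=20 D=57 E=47] avail[A=42 B=37 C=11 D=53 E=45] open={R1,R2,R3,R4,R5}
Step 6: commit R5 -> on_hand[A=42 B=40 C=20 D=57 E=47] avail[A=42 B=37 C=11 D=53 E=45] open={R1,R2,R3,R4}
Step 7: cancel R1 -> on_hand[A=42 B=40 C=20 D=57 E=47] avail[A=42 B=37 C=20 D=53 E=45] open={R2,R3,R4}
Step 8: cancel R4 -> on_hand[A=42 B=40 C=20 D=57 E=47] avail[A=42 B=40 C=20 D=53 E=45] open={R2,R3}
Step 9: reserve R6 A 2 -> on_hand[A=42 B=40 C=20 D=57 E=47] avail[A=40 B=40 C=20 D=53 E=45] open={R2,R3,R6}

Answer: A: 40
B: 40
C: 20
D: 53
E: 45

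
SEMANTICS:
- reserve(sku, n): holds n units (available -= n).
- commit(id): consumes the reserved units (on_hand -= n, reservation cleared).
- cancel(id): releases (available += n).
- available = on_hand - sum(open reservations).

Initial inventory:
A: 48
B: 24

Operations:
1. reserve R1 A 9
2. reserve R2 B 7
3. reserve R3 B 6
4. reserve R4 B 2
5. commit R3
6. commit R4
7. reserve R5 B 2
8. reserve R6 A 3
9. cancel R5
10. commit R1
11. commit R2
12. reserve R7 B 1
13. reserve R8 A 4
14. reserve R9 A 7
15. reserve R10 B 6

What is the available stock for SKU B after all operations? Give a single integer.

Answer: 2

Derivation:
Step 1: reserve R1 A 9 -> on_hand[A=48 B=24] avail[A=39 B=24] open={R1}
Step 2: reserve R2 B 7 -> on_hand[A=48 B=24] avail[A=39 B=17] open={R1,R2}
Step 3: reserve R3 B 6 -> on_hand[A=48 B=24] avail[A=39 B=11] open={R1,R2,R3}
Step 4: reserve R4 B 2 -> on_hand[A=48 B=24] avail[A=39 B=9] open={R1,R2,R3,R4}
Step 5: commit R3 -> on_hand[A=48 B=18] avail[A=39 B=9] open={R1,R2,R4}
Step 6: commit R4 -> on_hand[A=48 B=16] avail[A=39 B=9] open={R1,R2}
Step 7: reserve R5 B 2 -> on_hand[A=48 B=16] avail[A=39 B=7] open={R1,R2,R5}
Step 8: reserve R6 A 3 -> on_hand[A=48 B=16] avail[A=36 B=7] open={R1,R2,R5,R6}
Step 9: cancel R5 -> on_hand[A=48 B=16] avail[A=36 B=9] open={R1,R2,R6}
Step 10: commit R1 -> on_hand[A=39 B=16] avail[A=36 B=9] open={R2,R6}
Step 11: commit R2 -> on_hand[A=39 B=9] avail[A=36 B=9] open={R6}
Step 12: reserve R7 B 1 -> on_hand[A=39 B=9] avail[A=36 B=8] open={R6,R7}
Step 13: reserve R8 A 4 -> on_hand[A=39 B=9] avail[A=32 B=8] open={R6,R7,R8}
Step 14: reserve R9 A 7 -> on_hand[A=39 B=9] avail[A=25 B=8] open={R6,R7,R8,R9}
Step 15: reserve R10 B 6 -> on_hand[A=39 B=9] avail[A=25 B=2] open={R10,R6,R7,R8,R9}
Final available[B] = 2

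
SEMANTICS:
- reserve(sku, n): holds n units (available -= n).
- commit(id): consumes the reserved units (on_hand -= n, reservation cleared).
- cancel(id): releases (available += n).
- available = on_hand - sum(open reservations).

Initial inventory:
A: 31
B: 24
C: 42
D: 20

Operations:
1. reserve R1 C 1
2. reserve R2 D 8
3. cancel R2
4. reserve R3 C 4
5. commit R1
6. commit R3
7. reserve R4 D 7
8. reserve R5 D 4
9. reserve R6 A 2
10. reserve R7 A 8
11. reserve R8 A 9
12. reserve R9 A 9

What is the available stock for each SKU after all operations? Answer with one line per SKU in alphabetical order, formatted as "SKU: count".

Answer: A: 3
B: 24
C: 37
D: 9

Derivation:
Step 1: reserve R1 C 1 -> on_hand[A=31 B=24 C=42 D=20] avail[A=31 B=24 C=41 D=20] open={R1}
Step 2: reserve R2 D 8 -> on_hand[A=31 B=24 C=42 D=20] avail[A=31 B=24 C=41 D=12] open={R1,R2}
Step 3: cancel R2 -> on_hand[A=31 B=24 C=42 D=20] avail[A=31 B=24 C=41 D=20] open={R1}
Step 4: reserve R3 C 4 -> on_hand[A=31 B=24 C=42 D=20] avail[A=31 B=24 C=37 D=20] open={R1,R3}
Step 5: commit R1 -> on_hand[A=31 B=24 C=41 D=20] avail[A=31 B=24 C=37 D=20] open={R3}
Step 6: commit R3 -> on_hand[A=31 B=24 C=37 D=20] avail[A=31 B=24 C=37 D=20] open={}
Step 7: reserve R4 D 7 -> on_hand[A=31 B=24 C=37 D=20] avail[A=31 B=24 C=37 D=13] open={R4}
Step 8: reserve R5 D 4 -> on_hand[A=31 B=24 C=37 D=20] avail[A=31 B=24 C=37 D=9] open={R4,R5}
Step 9: reserve R6 A 2 -> on_hand[A=31 B=24 C=37 D=20] avail[A=29 B=24 C=37 D=9] open={R4,R5,R6}
Step 10: reserve R7 A 8 -> on_hand[A=31 B=24 C=37 D=20] avail[A=21 B=24 C=37 D=9] open={R4,R5,R6,R7}
Step 11: reserve R8 A 9 -> on_hand[A=31 B=24 C=37 D=20] avail[A=12 B=24 C=37 D=9] open={R4,R5,R6,R7,R8}
Step 12: reserve R9 A 9 -> on_hand[A=31 B=24 C=37 D=20] avail[A=3 B=24 C=37 D=9] open={R4,R5,R6,R7,R8,R9}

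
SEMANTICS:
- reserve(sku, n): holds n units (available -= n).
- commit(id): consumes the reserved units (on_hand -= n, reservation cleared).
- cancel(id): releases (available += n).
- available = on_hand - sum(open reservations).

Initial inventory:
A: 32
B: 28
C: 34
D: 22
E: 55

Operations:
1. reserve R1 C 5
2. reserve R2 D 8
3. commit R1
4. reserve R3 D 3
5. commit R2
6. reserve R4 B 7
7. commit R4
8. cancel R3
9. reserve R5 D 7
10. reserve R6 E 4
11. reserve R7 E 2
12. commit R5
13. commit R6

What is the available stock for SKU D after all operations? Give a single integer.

Step 1: reserve R1 C 5 -> on_hand[A=32 B=28 C=34 D=22 E=55] avail[A=32 B=28 C=29 D=22 E=55] open={R1}
Step 2: reserve R2 D 8 -> on_hand[A=32 B=28 C=34 D=22 E=55] avail[A=32 B=28 C=29 D=14 E=55] open={R1,R2}
Step 3: commit R1 -> on_hand[A=32 B=28 C=29 D=22 E=55] avail[A=32 B=28 C=29 D=14 E=55] open={R2}
Step 4: reserve R3 D 3 -> on_hand[A=32 B=28 C=29 D=22 E=55] avail[A=32 B=28 C=29 D=11 E=55] open={R2,R3}
Step 5: commit R2 -> on_hand[A=32 B=28 C=29 D=14 E=55] avail[A=32 B=28 C=29 D=11 E=55] open={R3}
Step 6: reserve R4 B 7 -> on_hand[A=32 B=28 C=29 D=14 E=55] avail[A=32 B=21 C=29 D=11 E=55] open={R3,R4}
Step 7: commit R4 -> on_hand[A=32 B=21 C=29 D=14 E=55] avail[A=32 B=21 C=29 D=11 E=55] open={R3}
Step 8: cancel R3 -> on_hand[A=32 B=21 C=29 D=14 E=55] avail[A=32 B=21 C=29 D=14 E=55] open={}
Step 9: reserve R5 D 7 -> on_hand[A=32 B=21 C=29 D=14 E=55] avail[A=32 B=21 C=29 D=7 E=55] open={R5}
Step 10: reserve R6 E 4 -> on_hand[A=32 B=21 C=29 D=14 E=55] avail[A=32 B=21 C=29 D=7 E=51] open={R5,R6}
Step 11: reserve R7 E 2 -> on_hand[A=32 B=21 C=29 D=14 E=55] avail[A=32 B=21 C=29 D=7 E=49] open={R5,R6,R7}
Step 12: commit R5 -> on_hand[A=32 B=21 C=29 D=7 E=55] avail[A=32 B=21 C=29 D=7 E=49] open={R6,R7}
Step 13: commit R6 -> on_hand[A=32 B=21 C=29 D=7 E=51] avail[A=32 B=21 C=29 D=7 E=49] open={R7}
Final available[D] = 7

Answer: 7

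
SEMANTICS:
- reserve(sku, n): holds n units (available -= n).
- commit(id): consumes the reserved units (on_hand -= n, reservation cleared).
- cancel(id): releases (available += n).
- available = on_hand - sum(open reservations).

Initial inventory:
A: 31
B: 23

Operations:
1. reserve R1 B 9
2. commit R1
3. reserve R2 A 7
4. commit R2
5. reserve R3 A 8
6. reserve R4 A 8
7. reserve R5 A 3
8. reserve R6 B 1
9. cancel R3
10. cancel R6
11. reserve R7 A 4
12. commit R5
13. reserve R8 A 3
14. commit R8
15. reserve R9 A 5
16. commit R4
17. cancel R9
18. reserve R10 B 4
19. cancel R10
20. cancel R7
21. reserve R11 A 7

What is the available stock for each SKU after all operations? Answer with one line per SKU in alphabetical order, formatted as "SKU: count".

Step 1: reserve R1 B 9 -> on_hand[A=31 B=23] avail[A=31 B=14] open={R1}
Step 2: commit R1 -> on_hand[A=31 B=14] avail[A=31 B=14] open={}
Step 3: reserve R2 A 7 -> on_hand[A=31 B=14] avail[A=24 B=14] open={R2}
Step 4: commit R2 -> on_hand[A=24 B=14] avail[A=24 B=14] open={}
Step 5: reserve R3 A 8 -> on_hand[A=24 B=14] avail[A=16 B=14] open={R3}
Step 6: reserve R4 A 8 -> on_hand[A=24 B=14] avail[A=8 B=14] open={R3,R4}
Step 7: reserve R5 A 3 -> on_hand[A=24 B=14] avail[A=5 B=14] open={R3,R4,R5}
Step 8: reserve R6 B 1 -> on_hand[A=24 B=14] avail[A=5 B=13] open={R3,R4,R5,R6}
Step 9: cancel R3 -> on_hand[A=24 B=14] avail[A=13 B=13] open={R4,R5,R6}
Step 10: cancel R6 -> on_hand[A=24 B=14] avail[A=13 B=14] open={R4,R5}
Step 11: reserve R7 A 4 -> on_hand[A=24 B=14] avail[A=9 B=14] open={R4,R5,R7}
Step 12: commit R5 -> on_hand[A=21 B=14] avail[A=9 B=14] open={R4,R7}
Step 13: reserve R8 A 3 -> on_hand[A=21 B=14] avail[A=6 B=14] open={R4,R7,R8}
Step 14: commit R8 -> on_hand[A=18 B=14] avail[A=6 B=14] open={R4,R7}
Step 15: reserve R9 A 5 -> on_hand[A=18 B=14] avail[A=1 B=14] open={R4,R7,R9}
Step 16: commit R4 -> on_hand[A=10 B=14] avail[A=1 B=14] open={R7,R9}
Step 17: cancel R9 -> on_hand[A=10 B=14] avail[A=6 B=14] open={R7}
Step 18: reserve R10 B 4 -> on_hand[A=10 B=14] avail[A=6 B=10] open={R10,R7}
Step 19: cancel R10 -> on_hand[A=10 B=14] avail[A=6 B=14] open={R7}
Step 20: cancel R7 -> on_hand[A=10 B=14] avail[A=10 B=14] open={}
Step 21: reserve R11 A 7 -> on_hand[A=10 B=14] avail[A=3 B=14] open={R11}

Answer: A: 3
B: 14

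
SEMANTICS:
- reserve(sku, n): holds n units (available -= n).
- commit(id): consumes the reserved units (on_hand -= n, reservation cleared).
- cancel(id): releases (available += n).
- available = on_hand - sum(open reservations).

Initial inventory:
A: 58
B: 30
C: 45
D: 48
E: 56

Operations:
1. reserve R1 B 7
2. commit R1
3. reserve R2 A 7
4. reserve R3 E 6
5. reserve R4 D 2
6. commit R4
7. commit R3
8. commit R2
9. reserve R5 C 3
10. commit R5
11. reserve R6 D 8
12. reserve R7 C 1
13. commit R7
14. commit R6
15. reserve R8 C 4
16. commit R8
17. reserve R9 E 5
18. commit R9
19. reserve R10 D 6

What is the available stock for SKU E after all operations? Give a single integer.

Step 1: reserve R1 B 7 -> on_hand[A=58 B=30 C=45 D=48 E=56] avail[A=58 B=23 C=45 D=48 E=56] open={R1}
Step 2: commit R1 -> on_hand[A=58 B=23 C=45 D=48 E=56] avail[A=58 B=23 C=45 D=48 E=56] open={}
Step 3: reserve R2 A 7 -> on_hand[A=58 B=23 C=45 D=48 E=56] avail[A=51 B=23 C=45 D=48 E=56] open={R2}
Step 4: reserve R3 E 6 -> on_hand[A=58 B=23 C=45 D=48 E=56] avail[A=51 B=23 C=45 D=48 E=50] open={R2,R3}
Step 5: reserve R4 D 2 -> on_hand[A=58 B=23 C=45 D=48 E=56] avail[A=51 B=23 C=45 D=46 E=50] open={R2,R3,R4}
Step 6: commit R4 -> on_hand[A=58 B=23 C=45 D=46 E=56] avail[A=51 B=23 C=45 D=46 E=50] open={R2,R3}
Step 7: commit R3 -> on_hand[A=58 B=23 C=45 D=46 E=50] avail[A=51 B=23 C=45 D=46 E=50] open={R2}
Step 8: commit R2 -> on_hand[A=51 B=23 C=45 D=46 E=50] avail[A=51 B=23 C=45 D=46 E=50] open={}
Step 9: reserve R5 C 3 -> on_hand[A=51 B=23 C=45 D=46 E=50] avail[A=51 B=23 C=42 D=46 E=50] open={R5}
Step 10: commit R5 -> on_hand[A=51 B=23 C=42 D=46 E=50] avail[A=51 B=23 C=42 D=46 E=50] open={}
Step 11: reserve R6 D 8 -> on_hand[A=51 B=23 C=42 D=46 E=50] avail[A=51 B=23 C=42 D=38 E=50] open={R6}
Step 12: reserve R7 C 1 -> on_hand[A=51 B=23 C=42 D=46 E=50] avail[A=51 B=23 C=41 D=38 E=50] open={R6,R7}
Step 13: commit R7 -> on_hand[A=51 B=23 C=41 D=46 E=50] avail[A=51 B=23 C=41 D=38 E=50] open={R6}
Step 14: commit R6 -> on_hand[A=51 B=23 C=41 D=38 E=50] avail[A=51 B=23 C=41 D=38 E=50] open={}
Step 15: reserve R8 C 4 -> on_hand[A=51 B=23 C=41 D=38 E=50] avail[A=51 B=23 C=37 D=38 E=50] open={R8}
Step 16: commit R8 -> on_hand[A=51 B=23 C=37 D=38 E=50] avail[A=51 B=23 C=37 D=38 E=50] open={}
Step 17: reserve R9 E 5 -> on_hand[A=51 B=23 C=37 D=38 E=50] avail[A=51 B=23 C=37 D=38 E=45] open={R9}
Step 18: commit R9 -> on_hand[A=51 B=23 C=37 D=38 E=45] avail[A=51 B=23 C=37 D=38 E=45] open={}
Step 19: reserve R10 D 6 -> on_hand[A=51 B=23 C=37 D=38 E=45] avail[A=51 B=23 C=37 D=32 E=45] open={R10}
Final available[E] = 45

Answer: 45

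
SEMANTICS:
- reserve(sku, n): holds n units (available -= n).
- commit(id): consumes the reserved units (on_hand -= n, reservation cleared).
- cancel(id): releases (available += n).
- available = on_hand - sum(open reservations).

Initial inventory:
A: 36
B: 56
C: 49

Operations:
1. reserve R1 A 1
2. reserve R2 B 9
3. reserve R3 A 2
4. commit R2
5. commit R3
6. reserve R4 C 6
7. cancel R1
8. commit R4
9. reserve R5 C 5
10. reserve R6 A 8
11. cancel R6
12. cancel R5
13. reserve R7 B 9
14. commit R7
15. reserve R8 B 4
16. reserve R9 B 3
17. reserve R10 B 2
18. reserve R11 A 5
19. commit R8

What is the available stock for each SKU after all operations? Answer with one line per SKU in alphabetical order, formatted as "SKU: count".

Step 1: reserve R1 A 1 -> on_hand[A=36 B=56 C=49] avail[A=35 B=56 C=49] open={R1}
Step 2: reserve R2 B 9 -> on_hand[A=36 B=56 C=49] avail[A=35 B=47 C=49] open={R1,R2}
Step 3: reserve R3 A 2 -> on_hand[A=36 B=56 C=49] avail[A=33 B=47 C=49] open={R1,R2,R3}
Step 4: commit R2 -> on_hand[A=36 B=47 C=49] avail[A=33 B=47 C=49] open={R1,R3}
Step 5: commit R3 -> on_hand[A=34 B=47 C=49] avail[A=33 B=47 C=49] open={R1}
Step 6: reserve R4 C 6 -> on_hand[A=34 B=47 C=49] avail[A=33 B=47 C=43] open={R1,R4}
Step 7: cancel R1 -> on_hand[A=34 B=47 C=49] avail[A=34 B=47 C=43] open={R4}
Step 8: commit R4 -> on_hand[A=34 B=47 C=43] avail[A=34 B=47 C=43] open={}
Step 9: reserve R5 C 5 -> on_hand[A=34 B=47 C=43] avail[A=34 B=47 C=38] open={R5}
Step 10: reserve R6 A 8 -> on_hand[A=34 B=47 C=43] avail[A=26 B=47 C=38] open={R5,R6}
Step 11: cancel R6 -> on_hand[A=34 B=47 C=43] avail[A=34 B=47 C=38] open={R5}
Step 12: cancel R5 -> on_hand[A=34 B=47 C=43] avail[A=34 B=47 C=43] open={}
Step 13: reserve R7 B 9 -> on_hand[A=34 B=47 C=43] avail[A=34 B=38 C=43] open={R7}
Step 14: commit R7 -> on_hand[A=34 B=38 C=43] avail[A=34 B=38 C=43] open={}
Step 15: reserve R8 B 4 -> on_hand[A=34 B=38 C=43] avail[A=34 B=34 C=43] open={R8}
Step 16: reserve R9 B 3 -> on_hand[A=34 B=38 C=43] avail[A=34 B=31 C=43] open={R8,R9}
Step 17: reserve R10 B 2 -> on_hand[A=34 B=38 C=43] avail[A=34 B=29 C=43] open={R10,R8,R9}
Step 18: reserve R11 A 5 -> on_hand[A=34 B=38 C=43] avail[A=29 B=29 C=43] open={R10,R11,R8,R9}
Step 19: commit R8 -> on_hand[A=34 B=34 C=43] avail[A=29 B=29 C=43] open={R10,R11,R9}

Answer: A: 29
B: 29
C: 43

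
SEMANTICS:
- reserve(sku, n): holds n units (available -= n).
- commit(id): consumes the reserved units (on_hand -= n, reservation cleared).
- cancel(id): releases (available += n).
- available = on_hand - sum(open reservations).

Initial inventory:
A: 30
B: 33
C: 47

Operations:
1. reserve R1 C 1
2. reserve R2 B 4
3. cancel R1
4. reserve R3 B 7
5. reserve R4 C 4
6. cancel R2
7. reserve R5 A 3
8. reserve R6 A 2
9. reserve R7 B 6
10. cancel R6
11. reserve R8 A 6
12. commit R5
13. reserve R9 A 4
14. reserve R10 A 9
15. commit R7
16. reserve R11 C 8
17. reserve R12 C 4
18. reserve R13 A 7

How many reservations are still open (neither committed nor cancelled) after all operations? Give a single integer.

Step 1: reserve R1 C 1 -> on_hand[A=30 B=33 C=47] avail[A=30 B=33 C=46] open={R1}
Step 2: reserve R2 B 4 -> on_hand[A=30 B=33 C=47] avail[A=30 B=29 C=46] open={R1,R2}
Step 3: cancel R1 -> on_hand[A=30 B=33 C=47] avail[A=30 B=29 C=47] open={R2}
Step 4: reserve R3 B 7 -> on_hand[A=30 B=33 C=47] avail[A=30 B=22 C=47] open={R2,R3}
Step 5: reserve R4 C 4 -> on_hand[A=30 B=33 C=47] avail[A=30 B=22 C=43] open={R2,R3,R4}
Step 6: cancel R2 -> on_hand[A=30 B=33 C=47] avail[A=30 B=26 C=43] open={R3,R4}
Step 7: reserve R5 A 3 -> on_hand[A=30 B=33 C=47] avail[A=27 B=26 C=43] open={R3,R4,R5}
Step 8: reserve R6 A 2 -> on_hand[A=30 B=33 C=47] avail[A=25 B=26 C=43] open={R3,R4,R5,R6}
Step 9: reserve R7 B 6 -> on_hand[A=30 B=33 C=47] avail[A=25 B=20 C=43] open={R3,R4,R5,R6,R7}
Step 10: cancel R6 -> on_hand[A=30 B=33 C=47] avail[A=27 B=20 C=43] open={R3,R4,R5,R7}
Step 11: reserve R8 A 6 -> on_hand[A=30 B=33 C=47] avail[A=21 B=20 C=43] open={R3,R4,R5,R7,R8}
Step 12: commit R5 -> on_hand[A=27 B=33 C=47] avail[A=21 B=20 C=43] open={R3,R4,R7,R8}
Step 13: reserve R9 A 4 -> on_hand[A=27 B=33 C=47] avail[A=17 B=20 C=43] open={R3,R4,R7,R8,R9}
Step 14: reserve R10 A 9 -> on_hand[A=27 B=33 C=47] avail[A=8 B=20 C=43] open={R10,R3,R4,R7,R8,R9}
Step 15: commit R7 -> on_hand[A=27 B=27 C=47] avail[A=8 B=20 C=43] open={R10,R3,R4,R8,R9}
Step 16: reserve R11 C 8 -> on_hand[A=27 B=27 C=47] avail[A=8 B=20 C=35] open={R10,R11,R3,R4,R8,R9}
Step 17: reserve R12 C 4 -> on_hand[A=27 B=27 C=47] avail[A=8 B=20 C=31] open={R10,R11,R12,R3,R4,R8,R9}
Step 18: reserve R13 A 7 -> on_hand[A=27 B=27 C=47] avail[A=1 B=20 C=31] open={R10,R11,R12,R13,R3,R4,R8,R9}
Open reservations: ['R10', 'R11', 'R12', 'R13', 'R3', 'R4', 'R8', 'R9'] -> 8

Answer: 8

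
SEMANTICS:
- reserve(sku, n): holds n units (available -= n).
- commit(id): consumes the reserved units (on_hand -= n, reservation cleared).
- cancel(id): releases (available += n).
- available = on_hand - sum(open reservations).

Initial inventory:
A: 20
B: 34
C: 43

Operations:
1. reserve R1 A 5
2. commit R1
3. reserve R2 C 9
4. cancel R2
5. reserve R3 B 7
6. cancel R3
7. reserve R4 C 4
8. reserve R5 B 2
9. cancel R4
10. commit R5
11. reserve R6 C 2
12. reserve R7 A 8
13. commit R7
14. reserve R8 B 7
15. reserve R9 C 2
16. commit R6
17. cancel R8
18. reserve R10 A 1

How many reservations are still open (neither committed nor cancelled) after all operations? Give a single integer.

Step 1: reserve R1 A 5 -> on_hand[A=20 B=34 C=43] avail[A=15 B=34 C=43] open={R1}
Step 2: commit R1 -> on_hand[A=15 B=34 C=43] avail[A=15 B=34 C=43] open={}
Step 3: reserve R2 C 9 -> on_hand[A=15 B=34 C=43] avail[A=15 B=34 C=34] open={R2}
Step 4: cancel R2 -> on_hand[A=15 B=34 C=43] avail[A=15 B=34 C=43] open={}
Step 5: reserve R3 B 7 -> on_hand[A=15 B=34 C=43] avail[A=15 B=27 C=43] open={R3}
Step 6: cancel R3 -> on_hand[A=15 B=34 C=43] avail[A=15 B=34 C=43] open={}
Step 7: reserve R4 C 4 -> on_hand[A=15 B=34 C=43] avail[A=15 B=34 C=39] open={R4}
Step 8: reserve R5 B 2 -> on_hand[A=15 B=34 C=43] avail[A=15 B=32 C=39] open={R4,R5}
Step 9: cancel R4 -> on_hand[A=15 B=34 C=43] avail[A=15 B=32 C=43] open={R5}
Step 10: commit R5 -> on_hand[A=15 B=32 C=43] avail[A=15 B=32 C=43] open={}
Step 11: reserve R6 C 2 -> on_hand[A=15 B=32 C=43] avail[A=15 B=32 C=41] open={R6}
Step 12: reserve R7 A 8 -> on_hand[A=15 B=32 C=43] avail[A=7 B=32 C=41] open={R6,R7}
Step 13: commit R7 -> on_hand[A=7 B=32 C=43] avail[A=7 B=32 C=41] open={R6}
Step 14: reserve R8 B 7 -> on_hand[A=7 B=32 C=43] avail[A=7 B=25 C=41] open={R6,R8}
Step 15: reserve R9 C 2 -> on_hand[A=7 B=32 C=43] avail[A=7 B=25 C=39] open={R6,R8,R9}
Step 16: commit R6 -> on_hand[A=7 B=32 C=41] avail[A=7 B=25 C=39] open={R8,R9}
Step 17: cancel R8 -> on_hand[A=7 B=32 C=41] avail[A=7 B=32 C=39] open={R9}
Step 18: reserve R10 A 1 -> on_hand[A=7 B=32 C=41] avail[A=6 B=32 C=39] open={R10,R9}
Open reservations: ['R10', 'R9'] -> 2

Answer: 2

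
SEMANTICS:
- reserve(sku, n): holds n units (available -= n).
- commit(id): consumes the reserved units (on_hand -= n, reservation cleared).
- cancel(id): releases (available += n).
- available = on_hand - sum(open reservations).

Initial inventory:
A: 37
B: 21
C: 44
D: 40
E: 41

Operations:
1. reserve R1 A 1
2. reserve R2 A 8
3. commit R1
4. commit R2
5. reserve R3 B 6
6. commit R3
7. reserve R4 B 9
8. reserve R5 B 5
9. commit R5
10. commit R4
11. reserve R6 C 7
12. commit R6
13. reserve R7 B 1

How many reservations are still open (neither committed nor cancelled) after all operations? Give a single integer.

Answer: 1

Derivation:
Step 1: reserve R1 A 1 -> on_hand[A=37 B=21 C=44 D=40 E=41] avail[A=36 B=21 C=44 D=40 E=41] open={R1}
Step 2: reserve R2 A 8 -> on_hand[A=37 B=21 C=44 D=40 E=41] avail[A=28 B=21 C=44 D=40 E=41] open={R1,R2}
Step 3: commit R1 -> on_hand[A=36 B=21 C=44 D=40 E=41] avail[A=28 B=21 C=44 D=40 E=41] open={R2}
Step 4: commit R2 -> on_hand[A=28 B=21 C=44 D=40 E=41] avail[A=28 B=21 C=44 D=40 E=41] open={}
Step 5: reserve R3 B 6 -> on_hand[A=28 B=21 C=44 D=40 E=41] avail[A=28 B=15 C=44 D=40 E=41] open={R3}
Step 6: commit R3 -> on_hand[A=28 B=15 C=44 D=40 E=41] avail[A=28 B=15 C=44 D=40 E=41] open={}
Step 7: reserve R4 B 9 -> on_hand[A=28 B=15 C=44 D=40 E=41] avail[A=28 B=6 C=44 D=40 E=41] open={R4}
Step 8: reserve R5 B 5 -> on_hand[A=28 B=15 C=44 D=40 E=41] avail[A=28 B=1 C=44 D=40 E=41] open={R4,R5}
Step 9: commit R5 -> on_hand[A=28 B=10 C=44 D=40 E=41] avail[A=28 B=1 C=44 D=40 E=41] open={R4}
Step 10: commit R4 -> on_hand[A=28 B=1 C=44 D=40 E=41] avail[A=28 B=1 C=44 D=40 E=41] open={}
Step 11: reserve R6 C 7 -> on_hand[A=28 B=1 C=44 D=40 E=41] avail[A=28 B=1 C=37 D=40 E=41] open={R6}
Step 12: commit R6 -> on_hand[A=28 B=1 C=37 D=40 E=41] avail[A=28 B=1 C=37 D=40 E=41] open={}
Step 13: reserve R7 B 1 -> on_hand[A=28 B=1 C=37 D=40 E=41] avail[A=28 B=0 C=37 D=40 E=41] open={R7}
Open reservations: ['R7'] -> 1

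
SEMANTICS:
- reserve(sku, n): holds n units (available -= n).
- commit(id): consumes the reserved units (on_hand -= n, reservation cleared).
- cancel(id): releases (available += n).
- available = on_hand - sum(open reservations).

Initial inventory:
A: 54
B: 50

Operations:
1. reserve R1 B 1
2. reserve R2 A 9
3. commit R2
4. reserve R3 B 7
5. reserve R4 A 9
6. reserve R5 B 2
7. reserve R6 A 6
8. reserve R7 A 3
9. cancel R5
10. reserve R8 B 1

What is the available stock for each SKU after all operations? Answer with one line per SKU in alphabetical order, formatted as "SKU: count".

Step 1: reserve R1 B 1 -> on_hand[A=54 B=50] avail[A=54 B=49] open={R1}
Step 2: reserve R2 A 9 -> on_hand[A=54 B=50] avail[A=45 B=49] open={R1,R2}
Step 3: commit R2 -> on_hand[A=45 B=50] avail[A=45 B=49] open={R1}
Step 4: reserve R3 B 7 -> on_hand[A=45 B=50] avail[A=45 B=42] open={R1,R3}
Step 5: reserve R4 A 9 -> on_hand[A=45 B=50] avail[A=36 B=42] open={R1,R3,R4}
Step 6: reserve R5 B 2 -> on_hand[A=45 B=50] avail[A=36 B=40] open={R1,R3,R4,R5}
Step 7: reserve R6 A 6 -> on_hand[A=45 B=50] avail[A=30 B=40] open={R1,R3,R4,R5,R6}
Step 8: reserve R7 A 3 -> on_hand[A=45 B=50] avail[A=27 B=40] open={R1,R3,R4,R5,R6,R7}
Step 9: cancel R5 -> on_hand[A=45 B=50] avail[A=27 B=42] open={R1,R3,R4,R6,R7}
Step 10: reserve R8 B 1 -> on_hand[A=45 B=50] avail[A=27 B=41] open={R1,R3,R4,R6,R7,R8}

Answer: A: 27
B: 41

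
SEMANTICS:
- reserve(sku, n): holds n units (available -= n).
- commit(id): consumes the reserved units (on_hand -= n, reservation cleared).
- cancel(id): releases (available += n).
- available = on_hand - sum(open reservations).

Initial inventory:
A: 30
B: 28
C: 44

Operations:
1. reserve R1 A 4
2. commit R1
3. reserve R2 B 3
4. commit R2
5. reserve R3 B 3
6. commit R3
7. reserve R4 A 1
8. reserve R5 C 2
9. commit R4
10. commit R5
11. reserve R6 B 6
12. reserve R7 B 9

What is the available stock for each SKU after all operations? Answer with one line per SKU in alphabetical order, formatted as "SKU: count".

Step 1: reserve R1 A 4 -> on_hand[A=30 B=28 C=44] avail[A=26 B=28 C=44] open={R1}
Step 2: commit R1 -> on_hand[A=26 B=28 C=44] avail[A=26 B=28 C=44] open={}
Step 3: reserve R2 B 3 -> on_hand[A=26 B=28 C=44] avail[A=26 B=25 C=44] open={R2}
Step 4: commit R2 -> on_hand[A=26 B=25 C=44] avail[A=26 B=25 C=44] open={}
Step 5: reserve R3 B 3 -> on_hand[A=26 B=25 C=44] avail[A=26 B=22 C=44] open={R3}
Step 6: commit R3 -> on_hand[A=26 B=22 C=44] avail[A=26 B=22 C=44] open={}
Step 7: reserve R4 A 1 -> on_hand[A=26 B=22 C=44] avail[A=25 B=22 C=44] open={R4}
Step 8: reserve R5 C 2 -> on_hand[A=26 B=22 C=44] avail[A=25 B=22 C=42] open={R4,R5}
Step 9: commit R4 -> on_hand[A=25 B=22 C=44] avail[A=25 B=22 C=42] open={R5}
Step 10: commit R5 -> on_hand[A=25 B=22 C=42] avail[A=25 B=22 C=42] open={}
Step 11: reserve R6 B 6 -> on_hand[A=25 B=22 C=42] avail[A=25 B=16 C=42] open={R6}
Step 12: reserve R7 B 9 -> on_hand[A=25 B=22 C=42] avail[A=25 B=7 C=42] open={R6,R7}

Answer: A: 25
B: 7
C: 42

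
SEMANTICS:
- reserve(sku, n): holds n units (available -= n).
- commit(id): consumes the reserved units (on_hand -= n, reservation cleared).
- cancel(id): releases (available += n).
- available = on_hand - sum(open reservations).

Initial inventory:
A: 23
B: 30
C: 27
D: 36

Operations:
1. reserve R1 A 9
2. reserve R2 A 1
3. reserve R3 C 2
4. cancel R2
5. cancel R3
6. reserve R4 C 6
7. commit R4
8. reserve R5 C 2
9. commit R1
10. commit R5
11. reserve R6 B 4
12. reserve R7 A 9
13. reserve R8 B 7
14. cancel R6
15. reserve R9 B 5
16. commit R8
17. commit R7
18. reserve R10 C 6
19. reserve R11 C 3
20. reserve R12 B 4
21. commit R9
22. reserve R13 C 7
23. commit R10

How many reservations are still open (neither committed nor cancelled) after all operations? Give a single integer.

Step 1: reserve R1 A 9 -> on_hand[A=23 B=30 C=27 D=36] avail[A=14 B=30 C=27 D=36] open={R1}
Step 2: reserve R2 A 1 -> on_hand[A=23 B=30 C=27 D=36] avail[A=13 B=30 C=27 D=36] open={R1,R2}
Step 3: reserve R3 C 2 -> on_hand[A=23 B=30 C=27 D=36] avail[A=13 B=30 C=25 D=36] open={R1,R2,R3}
Step 4: cancel R2 -> on_hand[A=23 B=30 C=27 D=36] avail[A=14 B=30 C=25 D=36] open={R1,R3}
Step 5: cancel R3 -> on_hand[A=23 B=30 C=27 D=36] avail[A=14 B=30 C=27 D=36] open={R1}
Step 6: reserve R4 C 6 -> on_hand[A=23 B=30 C=27 D=36] avail[A=14 B=30 C=21 D=36] open={R1,R4}
Step 7: commit R4 -> on_hand[A=23 B=30 C=21 D=36] avail[A=14 B=30 C=21 D=36] open={R1}
Step 8: reserve R5 C 2 -> on_hand[A=23 B=30 C=21 D=36] avail[A=14 B=30 C=19 D=36] open={R1,R5}
Step 9: commit R1 -> on_hand[A=14 B=30 C=21 D=36] avail[A=14 B=30 C=19 D=36] open={R5}
Step 10: commit R5 -> on_hand[A=14 B=30 C=19 D=36] avail[A=14 B=30 C=19 D=36] open={}
Step 11: reserve R6 B 4 -> on_hand[A=14 B=30 C=19 D=36] avail[A=14 B=26 C=19 D=36] open={R6}
Step 12: reserve R7 A 9 -> on_hand[A=14 B=30 C=19 D=36] avail[A=5 B=26 C=19 D=36] open={R6,R7}
Step 13: reserve R8 B 7 -> on_hand[A=14 B=30 C=19 D=36] avail[A=5 B=19 C=19 D=36] open={R6,R7,R8}
Step 14: cancel R6 -> on_hand[A=14 B=30 C=19 D=36] avail[A=5 B=23 C=19 D=36] open={R7,R8}
Step 15: reserve R9 B 5 -> on_hand[A=14 B=30 C=19 D=36] avail[A=5 B=18 C=19 D=36] open={R7,R8,R9}
Step 16: commit R8 -> on_hand[A=14 B=23 C=19 D=36] avail[A=5 B=18 C=19 D=36] open={R7,R9}
Step 17: commit R7 -> on_hand[A=5 B=23 C=19 D=36] avail[A=5 B=18 C=19 D=36] open={R9}
Step 18: reserve R10 C 6 -> on_hand[A=5 B=23 C=19 D=36] avail[A=5 B=18 C=13 D=36] open={R10,R9}
Step 19: reserve R11 C 3 -> on_hand[A=5 B=23 C=19 D=36] avail[A=5 B=18 C=10 D=36] open={R10,R11,R9}
Step 20: reserve R12 B 4 -> on_hand[A=5 B=23 C=19 D=36] avail[A=5 B=14 C=10 D=36] open={R10,R11,R12,R9}
Step 21: commit R9 -> on_hand[A=5 B=18 C=19 D=36] avail[A=5 B=14 C=10 D=36] open={R10,R11,R12}
Step 22: reserve R13 C 7 -> on_hand[A=5 B=18 C=19 D=36] avail[A=5 B=14 C=3 D=36] open={R10,R11,R12,R13}
Step 23: commit R10 -> on_hand[A=5 B=18 C=13 D=36] avail[A=5 B=14 C=3 D=36] open={R11,R12,R13}
Open reservations: ['R11', 'R12', 'R13'] -> 3

Answer: 3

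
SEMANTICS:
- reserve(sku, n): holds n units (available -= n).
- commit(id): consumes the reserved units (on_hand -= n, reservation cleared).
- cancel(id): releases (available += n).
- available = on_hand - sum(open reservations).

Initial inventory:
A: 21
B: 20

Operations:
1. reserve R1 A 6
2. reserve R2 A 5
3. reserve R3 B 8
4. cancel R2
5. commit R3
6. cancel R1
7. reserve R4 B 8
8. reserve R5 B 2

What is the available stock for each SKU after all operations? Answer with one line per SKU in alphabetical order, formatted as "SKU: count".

Answer: A: 21
B: 2

Derivation:
Step 1: reserve R1 A 6 -> on_hand[A=21 B=20] avail[A=15 B=20] open={R1}
Step 2: reserve R2 A 5 -> on_hand[A=21 B=20] avail[A=10 B=20] open={R1,R2}
Step 3: reserve R3 B 8 -> on_hand[A=21 B=20] avail[A=10 B=12] open={R1,R2,R3}
Step 4: cancel R2 -> on_hand[A=21 B=20] avail[A=15 B=12] open={R1,R3}
Step 5: commit R3 -> on_hand[A=21 B=12] avail[A=15 B=12] open={R1}
Step 6: cancel R1 -> on_hand[A=21 B=12] avail[A=21 B=12] open={}
Step 7: reserve R4 B 8 -> on_hand[A=21 B=12] avail[A=21 B=4] open={R4}
Step 8: reserve R5 B 2 -> on_hand[A=21 B=12] avail[A=21 B=2] open={R4,R5}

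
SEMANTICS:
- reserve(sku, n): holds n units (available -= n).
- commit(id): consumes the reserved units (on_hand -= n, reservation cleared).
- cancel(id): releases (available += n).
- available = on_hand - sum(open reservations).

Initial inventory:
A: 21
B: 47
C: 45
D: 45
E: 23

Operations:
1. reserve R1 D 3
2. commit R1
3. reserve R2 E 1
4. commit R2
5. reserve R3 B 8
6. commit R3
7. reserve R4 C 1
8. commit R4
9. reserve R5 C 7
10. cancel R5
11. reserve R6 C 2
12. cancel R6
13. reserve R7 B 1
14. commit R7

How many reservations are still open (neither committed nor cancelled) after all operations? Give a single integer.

Answer: 0

Derivation:
Step 1: reserve R1 D 3 -> on_hand[A=21 B=47 C=45 D=45 E=23] avail[A=21 B=47 C=45 D=42 E=23] open={R1}
Step 2: commit R1 -> on_hand[A=21 B=47 C=45 D=42 E=23] avail[A=21 B=47 C=45 D=42 E=23] open={}
Step 3: reserve R2 E 1 -> on_hand[A=21 B=47 C=45 D=42 E=23] avail[A=21 B=47 C=45 D=42 E=22] open={R2}
Step 4: commit R2 -> on_hand[A=21 B=47 C=45 D=42 E=22] avail[A=21 B=47 C=45 D=42 E=22] open={}
Step 5: reserve R3 B 8 -> on_hand[A=21 B=47 C=45 D=42 E=22] avail[A=21 B=39 C=45 D=42 E=22] open={R3}
Step 6: commit R3 -> on_hand[A=21 B=39 C=45 D=42 E=22] avail[A=21 B=39 C=45 D=42 E=22] open={}
Step 7: reserve R4 C 1 -> on_hand[A=21 B=39 C=45 D=42 E=22] avail[A=21 B=39 C=44 D=42 E=22] open={R4}
Step 8: commit R4 -> on_hand[A=21 B=39 C=44 D=42 E=22] avail[A=21 B=39 C=44 D=42 E=22] open={}
Step 9: reserve R5 C 7 -> on_hand[A=21 B=39 C=44 D=42 E=22] avail[A=21 B=39 C=37 D=42 E=22] open={R5}
Step 10: cancel R5 -> on_hand[A=21 B=39 C=44 D=42 E=22] avail[A=21 B=39 C=44 D=42 E=22] open={}
Step 11: reserve R6 C 2 -> on_hand[A=21 B=39 C=44 D=42 E=22] avail[A=21 B=39 C=42 D=42 E=22] open={R6}
Step 12: cancel R6 -> on_hand[A=21 B=39 C=44 D=42 E=22] avail[A=21 B=39 C=44 D=42 E=22] open={}
Step 13: reserve R7 B 1 -> on_hand[A=21 B=39 C=44 D=42 E=22] avail[A=21 B=38 C=44 D=42 E=22] open={R7}
Step 14: commit R7 -> on_hand[A=21 B=38 C=44 D=42 E=22] avail[A=21 B=38 C=44 D=42 E=22] open={}
Open reservations: [] -> 0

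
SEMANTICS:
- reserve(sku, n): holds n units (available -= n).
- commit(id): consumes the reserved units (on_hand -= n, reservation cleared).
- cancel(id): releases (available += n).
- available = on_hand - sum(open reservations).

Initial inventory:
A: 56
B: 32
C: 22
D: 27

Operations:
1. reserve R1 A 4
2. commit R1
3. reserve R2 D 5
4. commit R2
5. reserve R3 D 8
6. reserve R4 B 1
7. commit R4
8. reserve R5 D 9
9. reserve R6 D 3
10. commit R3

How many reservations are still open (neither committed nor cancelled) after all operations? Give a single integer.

Answer: 2

Derivation:
Step 1: reserve R1 A 4 -> on_hand[A=56 B=32 C=22 D=27] avail[A=52 B=32 C=22 D=27] open={R1}
Step 2: commit R1 -> on_hand[A=52 B=32 C=22 D=27] avail[A=52 B=32 C=22 D=27] open={}
Step 3: reserve R2 D 5 -> on_hand[A=52 B=32 C=22 D=27] avail[A=52 B=32 C=22 D=22] open={R2}
Step 4: commit R2 -> on_hand[A=52 B=32 C=22 D=22] avail[A=52 B=32 C=22 D=22] open={}
Step 5: reserve R3 D 8 -> on_hand[A=52 B=32 C=22 D=22] avail[A=52 B=32 C=22 D=14] open={R3}
Step 6: reserve R4 B 1 -> on_hand[A=52 B=32 C=22 D=22] avail[A=52 B=31 C=22 D=14] open={R3,R4}
Step 7: commit R4 -> on_hand[A=52 B=31 C=22 D=22] avail[A=52 B=31 C=22 D=14] open={R3}
Step 8: reserve R5 D 9 -> on_hand[A=52 B=31 C=22 D=22] avail[A=52 B=31 C=22 D=5] open={R3,R5}
Step 9: reserve R6 D 3 -> on_hand[A=52 B=31 C=22 D=22] avail[A=52 B=31 C=22 D=2] open={R3,R5,R6}
Step 10: commit R3 -> on_hand[A=52 B=31 C=22 D=14] avail[A=52 B=31 C=22 D=2] open={R5,R6}
Open reservations: ['R5', 'R6'] -> 2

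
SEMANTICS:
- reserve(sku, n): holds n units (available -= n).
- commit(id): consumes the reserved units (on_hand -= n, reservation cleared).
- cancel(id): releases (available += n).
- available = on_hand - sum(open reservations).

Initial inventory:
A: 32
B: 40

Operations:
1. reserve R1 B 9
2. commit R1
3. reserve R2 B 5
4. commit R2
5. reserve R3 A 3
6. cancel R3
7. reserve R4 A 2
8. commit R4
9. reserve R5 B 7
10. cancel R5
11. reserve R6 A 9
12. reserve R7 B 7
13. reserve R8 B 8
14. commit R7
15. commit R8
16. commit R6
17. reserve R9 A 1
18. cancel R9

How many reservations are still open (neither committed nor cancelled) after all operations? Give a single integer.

Answer: 0

Derivation:
Step 1: reserve R1 B 9 -> on_hand[A=32 B=40] avail[A=32 B=31] open={R1}
Step 2: commit R1 -> on_hand[A=32 B=31] avail[A=32 B=31] open={}
Step 3: reserve R2 B 5 -> on_hand[A=32 B=31] avail[A=32 B=26] open={R2}
Step 4: commit R2 -> on_hand[A=32 B=26] avail[A=32 B=26] open={}
Step 5: reserve R3 A 3 -> on_hand[A=32 B=26] avail[A=29 B=26] open={R3}
Step 6: cancel R3 -> on_hand[A=32 B=26] avail[A=32 B=26] open={}
Step 7: reserve R4 A 2 -> on_hand[A=32 B=26] avail[A=30 B=26] open={R4}
Step 8: commit R4 -> on_hand[A=30 B=26] avail[A=30 B=26] open={}
Step 9: reserve R5 B 7 -> on_hand[A=30 B=26] avail[A=30 B=19] open={R5}
Step 10: cancel R5 -> on_hand[A=30 B=26] avail[A=30 B=26] open={}
Step 11: reserve R6 A 9 -> on_hand[A=30 B=26] avail[A=21 B=26] open={R6}
Step 12: reserve R7 B 7 -> on_hand[A=30 B=26] avail[A=21 B=19] open={R6,R7}
Step 13: reserve R8 B 8 -> on_hand[A=30 B=26] avail[A=21 B=11] open={R6,R7,R8}
Step 14: commit R7 -> on_hand[A=30 B=19] avail[A=21 B=11] open={R6,R8}
Step 15: commit R8 -> on_hand[A=30 B=11] avail[A=21 B=11] open={R6}
Step 16: commit R6 -> on_hand[A=21 B=11] avail[A=21 B=11] open={}
Step 17: reserve R9 A 1 -> on_hand[A=21 B=11] avail[A=20 B=11] open={R9}
Step 18: cancel R9 -> on_hand[A=21 B=11] avail[A=21 B=11] open={}
Open reservations: [] -> 0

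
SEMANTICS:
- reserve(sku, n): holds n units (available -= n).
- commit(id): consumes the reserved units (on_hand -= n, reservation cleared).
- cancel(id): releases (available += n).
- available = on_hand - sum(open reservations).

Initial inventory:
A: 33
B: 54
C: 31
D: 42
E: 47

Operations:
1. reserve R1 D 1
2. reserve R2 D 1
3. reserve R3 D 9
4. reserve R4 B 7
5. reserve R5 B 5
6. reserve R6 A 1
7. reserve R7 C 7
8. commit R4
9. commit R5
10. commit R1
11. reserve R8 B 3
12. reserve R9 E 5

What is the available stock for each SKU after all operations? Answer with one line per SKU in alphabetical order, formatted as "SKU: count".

Step 1: reserve R1 D 1 -> on_hand[A=33 B=54 C=31 D=42 E=47] avail[A=33 B=54 C=31 D=41 E=47] open={R1}
Step 2: reserve R2 D 1 -> on_hand[A=33 B=54 C=31 D=42 E=47] avail[A=33 B=54 C=31 D=40 E=47] open={R1,R2}
Step 3: reserve R3 D 9 -> on_hand[A=33 B=54 C=31 D=42 E=47] avail[A=33 B=54 C=31 D=31 E=47] open={R1,R2,R3}
Step 4: reserve R4 B 7 -> on_hand[A=33 B=54 C=31 D=42 E=47] avail[A=33 B=47 C=31 D=31 E=47] open={R1,R2,R3,R4}
Step 5: reserve R5 B 5 -> on_hand[A=33 B=54 C=31 D=42 E=47] avail[A=33 B=42 C=31 D=31 E=47] open={R1,R2,R3,R4,R5}
Step 6: reserve R6 A 1 -> on_hand[A=33 B=54 C=31 D=42 E=47] avail[A=32 B=42 C=31 D=31 E=47] open={R1,R2,R3,R4,R5,R6}
Step 7: reserve R7 C 7 -> on_hand[A=33 B=54 C=31 D=42 E=47] avail[A=32 B=42 C=24 D=31 E=47] open={R1,R2,R3,R4,R5,R6,R7}
Step 8: commit R4 -> on_hand[A=33 B=47 C=31 D=42 E=47] avail[A=32 B=42 C=24 D=31 E=47] open={R1,R2,R3,R5,R6,R7}
Step 9: commit R5 -> on_hand[A=33 B=42 C=31 D=42 E=47] avail[A=32 B=42 C=24 D=31 E=47] open={R1,R2,R3,R6,R7}
Step 10: commit R1 -> on_hand[A=33 B=42 C=31 D=41 E=47] avail[A=32 B=42 C=24 D=31 E=47] open={R2,R3,R6,R7}
Step 11: reserve R8 B 3 -> on_hand[A=33 B=42 C=31 D=41 E=47] avail[A=32 B=39 C=24 D=31 E=47] open={R2,R3,R6,R7,R8}
Step 12: reserve R9 E 5 -> on_hand[A=33 B=42 C=31 D=41 E=47] avail[A=32 B=39 C=24 D=31 E=42] open={R2,R3,R6,R7,R8,R9}

Answer: A: 32
B: 39
C: 24
D: 31
E: 42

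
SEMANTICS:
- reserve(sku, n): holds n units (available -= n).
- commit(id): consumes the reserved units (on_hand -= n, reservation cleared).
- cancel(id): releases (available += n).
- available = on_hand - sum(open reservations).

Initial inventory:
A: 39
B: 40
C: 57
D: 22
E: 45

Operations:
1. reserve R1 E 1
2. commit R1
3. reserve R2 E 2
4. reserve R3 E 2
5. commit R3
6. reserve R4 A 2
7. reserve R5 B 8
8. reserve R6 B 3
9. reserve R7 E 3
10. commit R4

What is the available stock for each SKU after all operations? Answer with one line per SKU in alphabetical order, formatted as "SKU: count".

Answer: A: 37
B: 29
C: 57
D: 22
E: 37

Derivation:
Step 1: reserve R1 E 1 -> on_hand[A=39 B=40 C=57 D=22 E=45] avail[A=39 B=40 C=57 D=22 E=44] open={R1}
Step 2: commit R1 -> on_hand[A=39 B=40 C=57 D=22 E=44] avail[A=39 B=40 C=57 D=22 E=44] open={}
Step 3: reserve R2 E 2 -> on_hand[A=39 B=40 C=57 D=22 E=44] avail[A=39 B=40 C=57 D=22 E=42] open={R2}
Step 4: reserve R3 E 2 -> on_hand[A=39 B=40 C=57 D=22 E=44] avail[A=39 B=40 C=57 D=22 E=40] open={R2,R3}
Step 5: commit R3 -> on_hand[A=39 B=40 C=57 D=22 E=42] avail[A=39 B=40 C=57 D=22 E=40] open={R2}
Step 6: reserve R4 A 2 -> on_hand[A=39 B=40 C=57 D=22 E=42] avail[A=37 B=40 C=57 D=22 E=40] open={R2,R4}
Step 7: reserve R5 B 8 -> on_hand[A=39 B=40 C=57 D=22 E=42] avail[A=37 B=32 C=57 D=22 E=40] open={R2,R4,R5}
Step 8: reserve R6 B 3 -> on_hand[A=39 B=40 C=57 D=22 E=42] avail[A=37 B=29 C=57 D=22 E=40] open={R2,R4,R5,R6}
Step 9: reserve R7 E 3 -> on_hand[A=39 B=40 C=57 D=22 E=42] avail[A=37 B=29 C=57 D=22 E=37] open={R2,R4,R5,R6,R7}
Step 10: commit R4 -> on_hand[A=37 B=40 C=57 D=22 E=42] avail[A=37 B=29 C=57 D=22 E=37] open={R2,R5,R6,R7}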